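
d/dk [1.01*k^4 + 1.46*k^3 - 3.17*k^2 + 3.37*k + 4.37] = 4.04*k^3 + 4.38*k^2 - 6.34*k + 3.37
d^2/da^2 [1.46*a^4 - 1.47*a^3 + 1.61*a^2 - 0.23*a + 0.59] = 17.52*a^2 - 8.82*a + 3.22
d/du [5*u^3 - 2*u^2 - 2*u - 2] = 15*u^2 - 4*u - 2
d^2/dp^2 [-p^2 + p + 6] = -2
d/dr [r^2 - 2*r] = 2*r - 2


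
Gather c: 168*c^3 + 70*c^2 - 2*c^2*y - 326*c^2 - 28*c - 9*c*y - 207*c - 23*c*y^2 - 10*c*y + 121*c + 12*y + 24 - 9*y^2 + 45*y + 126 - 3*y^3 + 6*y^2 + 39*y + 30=168*c^3 + c^2*(-2*y - 256) + c*(-23*y^2 - 19*y - 114) - 3*y^3 - 3*y^2 + 96*y + 180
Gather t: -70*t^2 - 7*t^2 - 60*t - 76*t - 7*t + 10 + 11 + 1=-77*t^2 - 143*t + 22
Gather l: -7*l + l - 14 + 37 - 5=18 - 6*l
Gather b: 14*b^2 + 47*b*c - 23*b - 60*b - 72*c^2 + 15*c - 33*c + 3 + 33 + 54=14*b^2 + b*(47*c - 83) - 72*c^2 - 18*c + 90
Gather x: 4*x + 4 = 4*x + 4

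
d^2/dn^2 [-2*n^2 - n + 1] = -4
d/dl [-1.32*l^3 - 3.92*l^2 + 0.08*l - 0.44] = -3.96*l^2 - 7.84*l + 0.08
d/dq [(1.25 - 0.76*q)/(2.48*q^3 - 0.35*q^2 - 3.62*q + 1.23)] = (3.7696*q^3 - 9.566*q^2 + 0.875*q + 3.5902)/(6.1504*q^6 - 1.736*q^5 - 17.8327*q^4 + 8.6348*q^3 + 12.2434*q^2 - 8.9052*q + 1.5129)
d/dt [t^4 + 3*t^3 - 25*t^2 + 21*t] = 4*t^3 + 9*t^2 - 50*t + 21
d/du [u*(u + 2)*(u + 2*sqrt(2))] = 3*u^2 + 4*u + 4*sqrt(2)*u + 4*sqrt(2)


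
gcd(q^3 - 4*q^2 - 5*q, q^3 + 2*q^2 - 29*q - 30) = q^2 - 4*q - 5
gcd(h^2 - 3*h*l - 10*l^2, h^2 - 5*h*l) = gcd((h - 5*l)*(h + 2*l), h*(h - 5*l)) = h - 5*l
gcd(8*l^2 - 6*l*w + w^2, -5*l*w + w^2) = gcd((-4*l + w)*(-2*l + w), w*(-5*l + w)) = 1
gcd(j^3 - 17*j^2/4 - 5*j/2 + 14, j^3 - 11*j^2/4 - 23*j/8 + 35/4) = j^2 - j/4 - 7/2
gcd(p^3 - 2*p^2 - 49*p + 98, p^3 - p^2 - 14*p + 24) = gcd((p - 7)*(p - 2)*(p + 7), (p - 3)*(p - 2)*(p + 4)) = p - 2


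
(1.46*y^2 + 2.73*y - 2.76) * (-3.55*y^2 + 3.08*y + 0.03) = -5.183*y^4 - 5.1947*y^3 + 18.2502*y^2 - 8.4189*y - 0.0828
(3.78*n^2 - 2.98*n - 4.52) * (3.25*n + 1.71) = 12.285*n^3 - 3.2212*n^2 - 19.7858*n - 7.7292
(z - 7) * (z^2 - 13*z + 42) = z^3 - 20*z^2 + 133*z - 294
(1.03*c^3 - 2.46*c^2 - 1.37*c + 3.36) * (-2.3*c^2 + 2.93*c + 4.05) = -2.369*c^5 + 8.6759*c^4 + 0.114699999999999*c^3 - 21.7051*c^2 + 4.2963*c + 13.608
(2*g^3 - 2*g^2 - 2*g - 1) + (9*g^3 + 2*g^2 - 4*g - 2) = 11*g^3 - 6*g - 3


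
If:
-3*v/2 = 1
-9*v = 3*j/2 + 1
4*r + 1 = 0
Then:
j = 10/3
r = -1/4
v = -2/3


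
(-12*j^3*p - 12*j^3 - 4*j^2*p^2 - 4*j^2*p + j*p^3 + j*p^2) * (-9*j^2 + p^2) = 108*j^5*p + 108*j^5 + 36*j^4*p^2 + 36*j^4*p - 21*j^3*p^3 - 21*j^3*p^2 - 4*j^2*p^4 - 4*j^2*p^3 + j*p^5 + j*p^4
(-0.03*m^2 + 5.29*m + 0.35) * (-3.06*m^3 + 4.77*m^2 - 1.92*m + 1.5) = 0.0918*m^5 - 16.3305*m^4 + 24.2199*m^3 - 8.5323*m^2 + 7.263*m + 0.525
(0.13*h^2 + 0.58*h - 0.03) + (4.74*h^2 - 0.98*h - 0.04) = 4.87*h^2 - 0.4*h - 0.07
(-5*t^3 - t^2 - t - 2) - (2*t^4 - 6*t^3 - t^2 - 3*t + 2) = -2*t^4 + t^3 + 2*t - 4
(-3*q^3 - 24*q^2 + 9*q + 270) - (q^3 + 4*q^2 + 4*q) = -4*q^3 - 28*q^2 + 5*q + 270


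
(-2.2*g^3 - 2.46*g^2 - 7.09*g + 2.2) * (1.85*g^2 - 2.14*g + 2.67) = -4.07*g^5 + 0.157000000000001*g^4 - 13.7261*g^3 + 12.6744*g^2 - 23.6383*g + 5.874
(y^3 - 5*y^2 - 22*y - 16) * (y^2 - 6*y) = y^5 - 11*y^4 + 8*y^3 + 116*y^2 + 96*y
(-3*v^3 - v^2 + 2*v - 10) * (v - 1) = -3*v^4 + 2*v^3 + 3*v^2 - 12*v + 10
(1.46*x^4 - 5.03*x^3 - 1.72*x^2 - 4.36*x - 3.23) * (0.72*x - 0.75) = 1.0512*x^5 - 4.7166*x^4 + 2.5341*x^3 - 1.8492*x^2 + 0.9444*x + 2.4225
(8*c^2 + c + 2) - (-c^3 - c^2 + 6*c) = c^3 + 9*c^2 - 5*c + 2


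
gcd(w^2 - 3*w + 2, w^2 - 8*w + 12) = w - 2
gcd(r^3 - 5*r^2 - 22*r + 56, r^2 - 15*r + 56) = r - 7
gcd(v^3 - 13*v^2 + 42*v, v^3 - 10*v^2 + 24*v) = v^2 - 6*v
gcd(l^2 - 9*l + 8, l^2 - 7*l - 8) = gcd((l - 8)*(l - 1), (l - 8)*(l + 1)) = l - 8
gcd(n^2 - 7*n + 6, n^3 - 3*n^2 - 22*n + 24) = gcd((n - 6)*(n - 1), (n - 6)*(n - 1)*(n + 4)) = n^2 - 7*n + 6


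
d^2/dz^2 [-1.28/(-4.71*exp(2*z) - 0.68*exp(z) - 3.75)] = (1.28*(9.42*exp(z) + 0.68)*(18.84*exp(z) + 1.36)*exp(z) - (24.1152*exp(z) + 0.8704)*(4.71*exp(2*z) + 0.68*exp(z) + 3.75))*exp(z)/(4.71*exp(2*z) + 0.68*exp(z) + 3.75)^3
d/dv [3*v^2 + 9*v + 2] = 6*v + 9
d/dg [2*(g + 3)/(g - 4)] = -14/(g - 4)^2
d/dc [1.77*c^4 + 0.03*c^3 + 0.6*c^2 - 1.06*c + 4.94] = 7.08*c^3 + 0.09*c^2 + 1.2*c - 1.06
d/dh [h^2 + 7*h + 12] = 2*h + 7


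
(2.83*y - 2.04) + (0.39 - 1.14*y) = 1.69*y - 1.65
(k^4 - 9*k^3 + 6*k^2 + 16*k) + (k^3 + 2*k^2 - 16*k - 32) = k^4 - 8*k^3 + 8*k^2 - 32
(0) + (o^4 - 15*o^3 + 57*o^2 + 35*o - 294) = o^4 - 15*o^3 + 57*o^2 + 35*o - 294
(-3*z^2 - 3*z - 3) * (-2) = 6*z^2 + 6*z + 6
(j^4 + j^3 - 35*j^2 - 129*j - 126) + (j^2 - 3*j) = j^4 + j^3 - 34*j^2 - 132*j - 126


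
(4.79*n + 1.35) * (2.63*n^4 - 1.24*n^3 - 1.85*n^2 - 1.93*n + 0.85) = 12.5977*n^5 - 2.3891*n^4 - 10.5355*n^3 - 11.7422*n^2 + 1.466*n + 1.1475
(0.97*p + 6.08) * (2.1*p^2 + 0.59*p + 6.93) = 2.037*p^3 + 13.3403*p^2 + 10.3093*p + 42.1344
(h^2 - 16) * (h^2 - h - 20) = h^4 - h^3 - 36*h^2 + 16*h + 320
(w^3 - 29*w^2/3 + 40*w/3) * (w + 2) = w^4 - 23*w^3/3 - 6*w^2 + 80*w/3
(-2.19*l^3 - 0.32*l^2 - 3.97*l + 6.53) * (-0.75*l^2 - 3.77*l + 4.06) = 1.6425*l^5 + 8.4963*l^4 - 4.7075*l^3 + 8.7702*l^2 - 40.7363*l + 26.5118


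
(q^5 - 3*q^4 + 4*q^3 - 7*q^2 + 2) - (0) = q^5 - 3*q^4 + 4*q^3 - 7*q^2 + 2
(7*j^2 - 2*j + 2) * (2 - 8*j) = -56*j^3 + 30*j^2 - 20*j + 4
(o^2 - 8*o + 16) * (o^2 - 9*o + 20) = o^4 - 17*o^3 + 108*o^2 - 304*o + 320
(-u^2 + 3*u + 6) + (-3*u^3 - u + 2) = -3*u^3 - u^2 + 2*u + 8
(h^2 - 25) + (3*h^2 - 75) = 4*h^2 - 100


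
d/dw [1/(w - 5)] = -1/(w - 5)^2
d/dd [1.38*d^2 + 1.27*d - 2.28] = 2.76*d + 1.27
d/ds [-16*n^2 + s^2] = 2*s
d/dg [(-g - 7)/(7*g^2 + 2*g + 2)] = (7*g^2 + 98*g + 12)/(49*g^4 + 28*g^3 + 32*g^2 + 8*g + 4)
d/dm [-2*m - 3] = -2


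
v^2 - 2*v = v*(v - 2)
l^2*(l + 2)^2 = l^4 + 4*l^3 + 4*l^2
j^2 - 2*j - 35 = (j - 7)*(j + 5)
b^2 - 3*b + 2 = (b - 2)*(b - 1)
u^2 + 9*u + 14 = (u + 2)*(u + 7)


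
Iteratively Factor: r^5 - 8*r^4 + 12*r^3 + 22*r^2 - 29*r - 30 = (r + 1)*(r^4 - 9*r^3 + 21*r^2 + r - 30) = (r - 2)*(r + 1)*(r^3 - 7*r^2 + 7*r + 15) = (r - 3)*(r - 2)*(r + 1)*(r^2 - 4*r - 5) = (r - 5)*(r - 3)*(r - 2)*(r + 1)*(r + 1)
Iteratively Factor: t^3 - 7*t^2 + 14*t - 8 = (t - 1)*(t^2 - 6*t + 8) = (t - 2)*(t - 1)*(t - 4)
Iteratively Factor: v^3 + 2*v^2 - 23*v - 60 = (v + 4)*(v^2 - 2*v - 15) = (v + 3)*(v + 4)*(v - 5)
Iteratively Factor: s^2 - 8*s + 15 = (s - 3)*(s - 5)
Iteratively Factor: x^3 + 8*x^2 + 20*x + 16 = (x + 2)*(x^2 + 6*x + 8) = (x + 2)^2*(x + 4)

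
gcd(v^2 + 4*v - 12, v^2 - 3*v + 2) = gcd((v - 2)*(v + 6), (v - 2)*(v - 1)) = v - 2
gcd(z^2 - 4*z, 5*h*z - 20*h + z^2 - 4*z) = z - 4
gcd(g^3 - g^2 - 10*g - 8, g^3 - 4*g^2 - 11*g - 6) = g + 1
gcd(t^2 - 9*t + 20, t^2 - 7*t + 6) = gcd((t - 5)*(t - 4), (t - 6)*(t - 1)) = 1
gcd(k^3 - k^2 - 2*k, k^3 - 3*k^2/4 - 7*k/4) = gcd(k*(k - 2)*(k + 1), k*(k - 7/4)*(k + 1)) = k^2 + k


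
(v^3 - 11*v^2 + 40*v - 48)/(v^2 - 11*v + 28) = (v^2 - 7*v + 12)/(v - 7)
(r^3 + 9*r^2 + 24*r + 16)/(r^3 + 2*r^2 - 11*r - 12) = (r + 4)/(r - 3)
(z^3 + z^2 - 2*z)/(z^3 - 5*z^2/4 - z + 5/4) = 4*z*(z + 2)/(4*z^2 - z - 5)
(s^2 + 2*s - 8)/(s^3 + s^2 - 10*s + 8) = 1/(s - 1)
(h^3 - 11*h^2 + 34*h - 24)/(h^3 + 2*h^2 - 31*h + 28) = (h - 6)/(h + 7)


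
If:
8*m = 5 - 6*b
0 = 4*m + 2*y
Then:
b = 2*y/3 + 5/6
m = -y/2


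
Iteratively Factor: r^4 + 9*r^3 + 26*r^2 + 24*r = (r + 4)*(r^3 + 5*r^2 + 6*r) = (r + 3)*(r + 4)*(r^2 + 2*r) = (r + 2)*(r + 3)*(r + 4)*(r)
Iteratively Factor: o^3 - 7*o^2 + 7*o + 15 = (o - 3)*(o^2 - 4*o - 5) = (o - 3)*(o + 1)*(o - 5)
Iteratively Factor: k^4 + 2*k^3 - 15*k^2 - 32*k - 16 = (k + 4)*(k^3 - 2*k^2 - 7*k - 4) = (k + 1)*(k + 4)*(k^2 - 3*k - 4) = (k - 4)*(k + 1)*(k + 4)*(k + 1)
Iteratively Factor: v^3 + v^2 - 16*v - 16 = (v + 4)*(v^2 - 3*v - 4) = (v + 1)*(v + 4)*(v - 4)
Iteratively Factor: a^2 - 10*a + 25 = (a - 5)*(a - 5)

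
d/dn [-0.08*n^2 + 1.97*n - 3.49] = 1.97 - 0.16*n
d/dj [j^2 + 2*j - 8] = 2*j + 2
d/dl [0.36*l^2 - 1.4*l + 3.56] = 0.72*l - 1.4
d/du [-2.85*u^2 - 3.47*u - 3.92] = -5.7*u - 3.47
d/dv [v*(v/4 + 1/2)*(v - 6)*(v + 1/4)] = v^3 - 45*v^2/16 - 13*v/2 - 3/4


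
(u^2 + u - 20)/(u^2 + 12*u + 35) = (u - 4)/(u + 7)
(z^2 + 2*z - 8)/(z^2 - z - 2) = (z + 4)/(z + 1)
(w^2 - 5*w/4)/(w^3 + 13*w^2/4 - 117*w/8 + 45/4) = 2*w/(2*w^2 + 9*w - 18)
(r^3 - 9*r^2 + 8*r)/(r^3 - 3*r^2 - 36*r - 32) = r*(r - 1)/(r^2 + 5*r + 4)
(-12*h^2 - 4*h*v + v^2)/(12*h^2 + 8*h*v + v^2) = (-6*h + v)/(6*h + v)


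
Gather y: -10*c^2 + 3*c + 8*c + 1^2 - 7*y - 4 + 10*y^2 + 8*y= -10*c^2 + 11*c + 10*y^2 + y - 3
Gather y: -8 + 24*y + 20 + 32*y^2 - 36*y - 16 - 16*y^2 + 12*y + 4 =16*y^2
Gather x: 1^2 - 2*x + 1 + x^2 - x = x^2 - 3*x + 2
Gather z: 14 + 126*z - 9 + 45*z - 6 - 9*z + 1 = 162*z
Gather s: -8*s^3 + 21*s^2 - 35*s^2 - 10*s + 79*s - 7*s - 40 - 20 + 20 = -8*s^3 - 14*s^2 + 62*s - 40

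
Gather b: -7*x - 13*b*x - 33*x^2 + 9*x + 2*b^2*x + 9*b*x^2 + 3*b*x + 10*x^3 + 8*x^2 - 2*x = 2*b^2*x + b*(9*x^2 - 10*x) + 10*x^3 - 25*x^2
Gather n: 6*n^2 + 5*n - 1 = 6*n^2 + 5*n - 1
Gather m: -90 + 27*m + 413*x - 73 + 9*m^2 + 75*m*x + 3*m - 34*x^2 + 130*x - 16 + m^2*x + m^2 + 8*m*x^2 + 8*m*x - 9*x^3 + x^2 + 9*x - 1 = m^2*(x + 10) + m*(8*x^2 + 83*x + 30) - 9*x^3 - 33*x^2 + 552*x - 180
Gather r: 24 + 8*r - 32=8*r - 8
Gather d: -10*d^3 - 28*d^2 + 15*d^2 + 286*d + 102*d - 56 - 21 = -10*d^3 - 13*d^2 + 388*d - 77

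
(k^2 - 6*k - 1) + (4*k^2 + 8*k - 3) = 5*k^2 + 2*k - 4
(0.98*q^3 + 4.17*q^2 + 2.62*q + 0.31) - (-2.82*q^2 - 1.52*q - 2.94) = 0.98*q^3 + 6.99*q^2 + 4.14*q + 3.25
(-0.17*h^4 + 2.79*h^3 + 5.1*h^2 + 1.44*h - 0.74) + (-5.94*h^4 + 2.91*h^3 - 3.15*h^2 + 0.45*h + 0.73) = -6.11*h^4 + 5.7*h^3 + 1.95*h^2 + 1.89*h - 0.01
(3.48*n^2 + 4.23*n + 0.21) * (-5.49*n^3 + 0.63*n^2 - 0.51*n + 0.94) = -19.1052*n^5 - 21.0303*n^4 - 0.2628*n^3 + 1.2462*n^2 + 3.8691*n + 0.1974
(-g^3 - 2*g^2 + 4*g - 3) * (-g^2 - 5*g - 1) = g^5 + 7*g^4 + 7*g^3 - 15*g^2 + 11*g + 3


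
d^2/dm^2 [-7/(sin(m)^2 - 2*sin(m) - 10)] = 14*(-2*sin(m)^4 + 3*sin(m)^3 - 19*sin(m)^2 + 4*sin(m) + 14)/(2*sin(m) + cos(m)^2 + 9)^3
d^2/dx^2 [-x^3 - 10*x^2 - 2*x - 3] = -6*x - 20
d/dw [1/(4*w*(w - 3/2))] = (3 - 4*w)/(2*w^2*(4*w^2 - 12*w + 9))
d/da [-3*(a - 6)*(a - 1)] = 21 - 6*a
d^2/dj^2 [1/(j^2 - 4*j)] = 2*(-j*(j - 4) + 4*(j - 2)^2)/(j^3*(j - 4)^3)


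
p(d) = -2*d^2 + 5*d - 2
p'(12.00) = -43.00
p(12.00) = -230.00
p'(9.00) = -31.00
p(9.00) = -119.00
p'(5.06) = -15.24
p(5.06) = -27.91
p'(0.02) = 4.92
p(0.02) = -1.90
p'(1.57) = -1.28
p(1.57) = 0.92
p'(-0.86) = 8.44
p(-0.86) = -7.78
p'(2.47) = -4.88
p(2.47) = -1.85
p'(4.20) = -11.80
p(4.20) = -16.28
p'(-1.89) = 12.56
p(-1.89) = -18.59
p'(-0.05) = 5.20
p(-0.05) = -2.26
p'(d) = 5 - 4*d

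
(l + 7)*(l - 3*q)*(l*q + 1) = l^3*q - 3*l^2*q^2 + 7*l^2*q + l^2 - 21*l*q^2 - 3*l*q + 7*l - 21*q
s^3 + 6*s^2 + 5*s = s*(s + 1)*(s + 5)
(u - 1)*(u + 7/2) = u^2 + 5*u/2 - 7/2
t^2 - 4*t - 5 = (t - 5)*(t + 1)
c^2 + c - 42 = (c - 6)*(c + 7)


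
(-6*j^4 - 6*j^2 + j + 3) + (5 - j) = -6*j^4 - 6*j^2 + 8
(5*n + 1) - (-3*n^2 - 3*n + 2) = 3*n^2 + 8*n - 1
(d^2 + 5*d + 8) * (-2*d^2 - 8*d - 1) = -2*d^4 - 18*d^3 - 57*d^2 - 69*d - 8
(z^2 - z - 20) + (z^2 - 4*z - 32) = 2*z^2 - 5*z - 52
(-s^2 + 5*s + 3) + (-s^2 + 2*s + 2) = -2*s^2 + 7*s + 5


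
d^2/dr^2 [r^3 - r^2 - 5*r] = 6*r - 2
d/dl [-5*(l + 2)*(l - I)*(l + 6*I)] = -15*l^2 - l*(20 + 50*I) - 30 - 50*I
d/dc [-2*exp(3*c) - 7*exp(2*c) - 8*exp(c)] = (-6*exp(2*c) - 14*exp(c) - 8)*exp(c)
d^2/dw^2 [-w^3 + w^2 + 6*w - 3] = 2 - 6*w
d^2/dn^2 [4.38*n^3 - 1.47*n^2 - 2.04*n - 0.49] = 26.28*n - 2.94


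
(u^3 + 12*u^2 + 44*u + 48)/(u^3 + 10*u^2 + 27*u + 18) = (u^2 + 6*u + 8)/(u^2 + 4*u + 3)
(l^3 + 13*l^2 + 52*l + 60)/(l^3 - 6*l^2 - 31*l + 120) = (l^2 + 8*l + 12)/(l^2 - 11*l + 24)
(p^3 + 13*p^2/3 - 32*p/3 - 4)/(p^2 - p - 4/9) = 3*(p^2 + 4*p - 12)/(3*p - 4)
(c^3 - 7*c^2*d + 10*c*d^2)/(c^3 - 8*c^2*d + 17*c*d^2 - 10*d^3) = c/(c - d)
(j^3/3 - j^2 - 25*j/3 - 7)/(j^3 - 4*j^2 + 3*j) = (j^3 - 3*j^2 - 25*j - 21)/(3*j*(j^2 - 4*j + 3))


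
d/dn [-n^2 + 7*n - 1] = 7 - 2*n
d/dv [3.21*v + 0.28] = 3.21000000000000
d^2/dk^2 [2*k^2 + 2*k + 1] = 4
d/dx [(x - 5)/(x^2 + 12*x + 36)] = (16 - x)/(x^3 + 18*x^2 + 108*x + 216)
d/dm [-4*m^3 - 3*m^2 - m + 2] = -12*m^2 - 6*m - 1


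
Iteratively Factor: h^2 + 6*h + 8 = (h + 2)*(h + 4)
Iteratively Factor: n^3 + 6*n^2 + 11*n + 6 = (n + 2)*(n^2 + 4*n + 3) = (n + 2)*(n + 3)*(n + 1)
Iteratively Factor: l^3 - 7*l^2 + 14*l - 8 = (l - 2)*(l^2 - 5*l + 4) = (l - 2)*(l - 1)*(l - 4)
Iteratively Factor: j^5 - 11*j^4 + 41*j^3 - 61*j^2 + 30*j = (j - 1)*(j^4 - 10*j^3 + 31*j^2 - 30*j) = (j - 2)*(j - 1)*(j^3 - 8*j^2 + 15*j) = (j - 5)*(j - 2)*(j - 1)*(j^2 - 3*j) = (j - 5)*(j - 3)*(j - 2)*(j - 1)*(j)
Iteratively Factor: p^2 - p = (p - 1)*(p)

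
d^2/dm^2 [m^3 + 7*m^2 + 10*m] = 6*m + 14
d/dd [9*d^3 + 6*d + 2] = 27*d^2 + 6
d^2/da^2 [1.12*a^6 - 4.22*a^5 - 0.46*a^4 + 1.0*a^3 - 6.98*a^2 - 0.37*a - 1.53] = 33.6*a^4 - 84.4*a^3 - 5.52*a^2 + 6.0*a - 13.96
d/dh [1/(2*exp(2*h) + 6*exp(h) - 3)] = (-4*exp(h) - 6)*exp(h)/(2*exp(2*h) + 6*exp(h) - 3)^2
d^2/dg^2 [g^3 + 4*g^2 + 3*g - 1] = 6*g + 8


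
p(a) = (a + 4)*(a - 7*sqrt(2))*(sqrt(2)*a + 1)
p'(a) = sqrt(2)*(a + 4)*(a - 7*sqrt(2)) + (a + 4)*(sqrt(2)*a + 1) + (a - 7*sqrt(2))*(sqrt(2)*a + 1)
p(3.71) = -298.10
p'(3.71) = -57.99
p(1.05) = -111.05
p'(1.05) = -72.64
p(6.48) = -364.24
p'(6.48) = 21.08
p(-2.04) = 44.11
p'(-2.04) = -14.28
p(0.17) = -50.33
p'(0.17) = -64.27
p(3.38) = -278.10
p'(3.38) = -63.07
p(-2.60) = 46.84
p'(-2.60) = 4.97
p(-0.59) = -5.92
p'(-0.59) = -51.76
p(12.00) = 603.96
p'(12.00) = 372.81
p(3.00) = -253.20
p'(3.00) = -67.77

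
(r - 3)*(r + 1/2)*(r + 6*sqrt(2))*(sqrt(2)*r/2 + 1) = sqrt(2)*r^4/2 - 5*sqrt(2)*r^3/4 + 7*r^3 - 35*r^2/2 + 21*sqrt(2)*r^2/4 - 15*sqrt(2)*r - 21*r/2 - 9*sqrt(2)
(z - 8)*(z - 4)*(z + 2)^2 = z^4 - 8*z^3 - 12*z^2 + 80*z + 128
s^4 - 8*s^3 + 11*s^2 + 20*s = s*(s - 5)*(s - 4)*(s + 1)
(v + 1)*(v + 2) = v^2 + 3*v + 2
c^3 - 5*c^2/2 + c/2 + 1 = (c - 2)*(c - 1)*(c + 1/2)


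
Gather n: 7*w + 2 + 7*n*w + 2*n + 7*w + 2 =n*(7*w + 2) + 14*w + 4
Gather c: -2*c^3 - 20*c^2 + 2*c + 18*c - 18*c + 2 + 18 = -2*c^3 - 20*c^2 + 2*c + 20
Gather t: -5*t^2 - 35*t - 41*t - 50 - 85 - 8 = -5*t^2 - 76*t - 143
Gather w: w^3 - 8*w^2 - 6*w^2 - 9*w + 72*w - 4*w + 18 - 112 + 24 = w^3 - 14*w^2 + 59*w - 70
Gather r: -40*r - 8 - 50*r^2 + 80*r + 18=-50*r^2 + 40*r + 10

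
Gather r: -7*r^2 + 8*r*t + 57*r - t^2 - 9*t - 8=-7*r^2 + r*(8*t + 57) - t^2 - 9*t - 8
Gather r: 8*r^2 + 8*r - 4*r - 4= 8*r^2 + 4*r - 4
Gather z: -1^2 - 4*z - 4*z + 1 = -8*z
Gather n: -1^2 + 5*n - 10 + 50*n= 55*n - 11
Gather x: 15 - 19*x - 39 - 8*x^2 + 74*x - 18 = -8*x^2 + 55*x - 42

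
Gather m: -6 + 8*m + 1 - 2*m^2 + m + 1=-2*m^2 + 9*m - 4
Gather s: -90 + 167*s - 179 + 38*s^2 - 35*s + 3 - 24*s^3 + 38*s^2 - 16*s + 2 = -24*s^3 + 76*s^2 + 116*s - 264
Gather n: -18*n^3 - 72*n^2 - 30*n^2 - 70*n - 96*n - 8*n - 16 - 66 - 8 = -18*n^3 - 102*n^2 - 174*n - 90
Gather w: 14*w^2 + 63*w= 14*w^2 + 63*w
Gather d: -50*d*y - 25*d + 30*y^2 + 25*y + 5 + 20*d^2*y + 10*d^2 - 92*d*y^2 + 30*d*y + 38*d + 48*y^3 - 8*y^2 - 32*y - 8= d^2*(20*y + 10) + d*(-92*y^2 - 20*y + 13) + 48*y^3 + 22*y^2 - 7*y - 3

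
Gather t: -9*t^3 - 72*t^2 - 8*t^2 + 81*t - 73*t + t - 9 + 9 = -9*t^3 - 80*t^2 + 9*t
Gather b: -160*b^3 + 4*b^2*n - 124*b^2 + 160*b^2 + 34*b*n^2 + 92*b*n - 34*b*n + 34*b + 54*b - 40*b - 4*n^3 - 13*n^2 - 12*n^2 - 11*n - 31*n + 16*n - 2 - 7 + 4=-160*b^3 + b^2*(4*n + 36) + b*(34*n^2 + 58*n + 48) - 4*n^3 - 25*n^2 - 26*n - 5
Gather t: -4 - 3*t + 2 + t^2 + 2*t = t^2 - t - 2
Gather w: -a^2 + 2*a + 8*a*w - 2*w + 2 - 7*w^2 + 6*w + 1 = -a^2 + 2*a - 7*w^2 + w*(8*a + 4) + 3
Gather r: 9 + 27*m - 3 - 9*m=18*m + 6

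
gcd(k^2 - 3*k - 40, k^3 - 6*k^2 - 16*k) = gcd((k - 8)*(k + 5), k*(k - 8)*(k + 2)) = k - 8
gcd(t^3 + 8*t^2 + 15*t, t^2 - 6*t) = t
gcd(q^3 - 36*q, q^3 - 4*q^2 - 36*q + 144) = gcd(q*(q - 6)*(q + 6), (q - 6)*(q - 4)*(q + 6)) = q^2 - 36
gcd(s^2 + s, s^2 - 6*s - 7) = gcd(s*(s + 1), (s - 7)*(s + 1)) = s + 1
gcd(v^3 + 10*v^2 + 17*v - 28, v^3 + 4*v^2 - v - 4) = v^2 + 3*v - 4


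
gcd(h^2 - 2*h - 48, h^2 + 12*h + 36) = h + 6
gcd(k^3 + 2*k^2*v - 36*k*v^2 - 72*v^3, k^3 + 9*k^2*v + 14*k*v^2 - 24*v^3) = k + 6*v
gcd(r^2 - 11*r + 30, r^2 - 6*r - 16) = 1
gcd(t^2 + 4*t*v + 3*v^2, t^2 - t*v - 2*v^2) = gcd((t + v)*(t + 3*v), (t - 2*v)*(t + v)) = t + v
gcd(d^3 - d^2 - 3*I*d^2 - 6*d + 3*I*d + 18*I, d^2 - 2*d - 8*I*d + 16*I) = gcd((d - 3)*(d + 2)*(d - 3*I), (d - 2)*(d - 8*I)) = 1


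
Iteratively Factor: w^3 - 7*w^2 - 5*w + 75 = (w - 5)*(w^2 - 2*w - 15) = (w - 5)^2*(w + 3)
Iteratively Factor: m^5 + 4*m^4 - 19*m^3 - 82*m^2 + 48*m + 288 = (m + 3)*(m^4 + m^3 - 22*m^2 - 16*m + 96) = (m + 3)^2*(m^3 - 2*m^2 - 16*m + 32) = (m + 3)^2*(m + 4)*(m^2 - 6*m + 8) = (m - 4)*(m + 3)^2*(m + 4)*(m - 2)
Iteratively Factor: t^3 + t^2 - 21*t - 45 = (t + 3)*(t^2 - 2*t - 15) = (t - 5)*(t + 3)*(t + 3)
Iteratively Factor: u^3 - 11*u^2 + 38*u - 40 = (u - 2)*(u^2 - 9*u + 20) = (u - 5)*(u - 2)*(u - 4)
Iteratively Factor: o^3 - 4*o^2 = (o)*(o^2 - 4*o) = o^2*(o - 4)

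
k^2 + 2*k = k*(k + 2)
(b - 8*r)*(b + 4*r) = b^2 - 4*b*r - 32*r^2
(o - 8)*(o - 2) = o^2 - 10*o + 16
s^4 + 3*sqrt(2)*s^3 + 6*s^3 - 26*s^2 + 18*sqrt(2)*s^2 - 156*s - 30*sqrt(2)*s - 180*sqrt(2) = (s + 6)*(s - 3*sqrt(2))*(s + sqrt(2))*(s + 5*sqrt(2))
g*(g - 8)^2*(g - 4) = g^4 - 20*g^3 + 128*g^2 - 256*g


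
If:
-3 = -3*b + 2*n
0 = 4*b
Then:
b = 0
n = -3/2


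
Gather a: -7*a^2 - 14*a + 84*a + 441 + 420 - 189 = -7*a^2 + 70*a + 672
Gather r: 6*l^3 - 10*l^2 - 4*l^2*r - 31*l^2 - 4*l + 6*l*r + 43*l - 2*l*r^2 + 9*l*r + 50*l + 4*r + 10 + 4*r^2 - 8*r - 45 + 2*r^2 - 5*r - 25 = 6*l^3 - 41*l^2 + 89*l + r^2*(6 - 2*l) + r*(-4*l^2 + 15*l - 9) - 60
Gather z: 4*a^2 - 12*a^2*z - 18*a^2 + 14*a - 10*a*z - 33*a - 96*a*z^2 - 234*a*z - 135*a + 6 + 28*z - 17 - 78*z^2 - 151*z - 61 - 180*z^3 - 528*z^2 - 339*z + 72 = -14*a^2 - 154*a - 180*z^3 + z^2*(-96*a - 606) + z*(-12*a^2 - 244*a - 462)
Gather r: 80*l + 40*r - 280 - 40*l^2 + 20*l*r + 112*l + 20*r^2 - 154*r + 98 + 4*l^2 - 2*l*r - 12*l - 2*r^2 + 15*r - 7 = -36*l^2 + 180*l + 18*r^2 + r*(18*l - 99) - 189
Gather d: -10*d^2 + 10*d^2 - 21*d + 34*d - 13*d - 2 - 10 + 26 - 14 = 0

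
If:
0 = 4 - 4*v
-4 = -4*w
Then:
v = 1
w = 1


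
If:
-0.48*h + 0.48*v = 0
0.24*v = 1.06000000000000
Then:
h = 4.42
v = 4.42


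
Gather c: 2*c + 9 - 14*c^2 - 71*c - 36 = -14*c^2 - 69*c - 27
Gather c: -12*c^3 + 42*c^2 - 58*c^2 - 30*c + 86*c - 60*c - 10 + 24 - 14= -12*c^3 - 16*c^2 - 4*c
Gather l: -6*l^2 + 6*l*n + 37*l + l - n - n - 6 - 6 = -6*l^2 + l*(6*n + 38) - 2*n - 12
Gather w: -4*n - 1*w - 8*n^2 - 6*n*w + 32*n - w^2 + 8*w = -8*n^2 + 28*n - w^2 + w*(7 - 6*n)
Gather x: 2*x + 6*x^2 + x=6*x^2 + 3*x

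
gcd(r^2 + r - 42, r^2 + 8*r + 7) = r + 7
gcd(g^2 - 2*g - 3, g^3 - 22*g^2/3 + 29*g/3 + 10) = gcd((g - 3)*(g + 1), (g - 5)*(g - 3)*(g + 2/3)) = g - 3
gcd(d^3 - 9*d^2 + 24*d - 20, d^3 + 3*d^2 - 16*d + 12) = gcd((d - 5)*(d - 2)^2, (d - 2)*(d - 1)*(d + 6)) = d - 2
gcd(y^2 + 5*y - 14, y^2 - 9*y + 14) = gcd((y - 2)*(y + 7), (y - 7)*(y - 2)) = y - 2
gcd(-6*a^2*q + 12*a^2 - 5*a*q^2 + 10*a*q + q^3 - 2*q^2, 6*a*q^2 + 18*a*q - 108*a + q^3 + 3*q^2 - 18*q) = 1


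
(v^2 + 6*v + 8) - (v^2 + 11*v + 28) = -5*v - 20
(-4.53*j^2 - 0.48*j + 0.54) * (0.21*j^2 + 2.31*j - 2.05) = -0.9513*j^4 - 10.5651*j^3 + 8.2911*j^2 + 2.2314*j - 1.107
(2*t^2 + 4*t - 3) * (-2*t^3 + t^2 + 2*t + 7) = -4*t^5 - 6*t^4 + 14*t^3 + 19*t^2 + 22*t - 21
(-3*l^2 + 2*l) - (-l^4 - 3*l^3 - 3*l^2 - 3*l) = l^4 + 3*l^3 + 5*l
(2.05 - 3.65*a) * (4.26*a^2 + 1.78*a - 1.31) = -15.549*a^3 + 2.236*a^2 + 8.4305*a - 2.6855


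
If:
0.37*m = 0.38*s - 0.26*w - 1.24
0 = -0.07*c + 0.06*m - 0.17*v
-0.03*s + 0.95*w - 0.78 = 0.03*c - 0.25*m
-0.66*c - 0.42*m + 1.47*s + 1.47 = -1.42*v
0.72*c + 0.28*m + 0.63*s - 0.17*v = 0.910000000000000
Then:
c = 1.73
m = -4.02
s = 0.68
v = -2.13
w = 1.96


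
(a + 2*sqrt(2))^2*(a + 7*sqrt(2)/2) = a^3 + 15*sqrt(2)*a^2/2 + 36*a + 28*sqrt(2)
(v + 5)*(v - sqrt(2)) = v^2 - sqrt(2)*v + 5*v - 5*sqrt(2)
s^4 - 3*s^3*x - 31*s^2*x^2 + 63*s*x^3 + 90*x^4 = (s - 6*x)*(s - 3*x)*(s + x)*(s + 5*x)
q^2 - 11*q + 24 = (q - 8)*(q - 3)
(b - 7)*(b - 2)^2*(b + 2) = b^4 - 9*b^3 + 10*b^2 + 36*b - 56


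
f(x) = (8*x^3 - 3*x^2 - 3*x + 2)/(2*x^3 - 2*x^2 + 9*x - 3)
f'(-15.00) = -0.02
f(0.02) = -0.69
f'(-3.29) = -0.51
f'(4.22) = 0.29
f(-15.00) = 3.77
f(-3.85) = 2.69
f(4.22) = 3.59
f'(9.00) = 0.02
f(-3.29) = 2.43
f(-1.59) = 1.08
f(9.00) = 4.05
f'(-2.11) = -0.91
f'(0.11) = -1.78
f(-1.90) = 1.41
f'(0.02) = -1.07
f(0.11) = -0.81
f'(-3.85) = -0.39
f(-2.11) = 1.61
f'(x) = (-6*x^2 + 4*x - 9)*(8*x^3 - 3*x^2 - 3*x + 2)/(2*x^3 - 2*x^2 + 9*x - 3)^2 + (24*x^2 - 6*x - 3)/(2*x^3 - 2*x^2 + 9*x - 3)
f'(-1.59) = -1.12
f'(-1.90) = -1.00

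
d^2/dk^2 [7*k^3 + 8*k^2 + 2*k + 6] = 42*k + 16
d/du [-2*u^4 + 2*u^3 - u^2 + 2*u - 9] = -8*u^3 + 6*u^2 - 2*u + 2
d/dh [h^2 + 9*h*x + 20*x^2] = 2*h + 9*x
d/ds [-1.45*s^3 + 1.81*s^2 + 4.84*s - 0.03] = -4.35*s^2 + 3.62*s + 4.84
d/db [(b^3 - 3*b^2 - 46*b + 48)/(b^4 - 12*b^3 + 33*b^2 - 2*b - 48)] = (-b^4 - 10*b^3 + 39*b^2 - 36*b + 36)/(b^6 - 8*b^5 + 18*b^4 + 4*b^3 - 47*b^2 + 12*b + 36)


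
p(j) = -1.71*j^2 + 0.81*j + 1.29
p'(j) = 0.81 - 3.42*j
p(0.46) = 1.30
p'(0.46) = -0.76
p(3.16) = -13.23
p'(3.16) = -10.00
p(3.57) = -17.61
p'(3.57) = -11.40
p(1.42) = -1.01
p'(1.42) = -4.05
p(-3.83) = -26.90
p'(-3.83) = 13.91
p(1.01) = 0.36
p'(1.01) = -2.64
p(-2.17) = -8.52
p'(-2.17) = 8.23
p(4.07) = -23.74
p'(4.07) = -13.11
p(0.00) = 1.29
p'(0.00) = 0.81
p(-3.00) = -16.53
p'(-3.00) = 11.07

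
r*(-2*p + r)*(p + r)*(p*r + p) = -2*p^3*r^2 - 2*p^3*r - p^2*r^3 - p^2*r^2 + p*r^4 + p*r^3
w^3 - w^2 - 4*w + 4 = (w - 2)*(w - 1)*(w + 2)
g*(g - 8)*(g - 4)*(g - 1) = g^4 - 13*g^3 + 44*g^2 - 32*g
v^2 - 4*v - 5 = (v - 5)*(v + 1)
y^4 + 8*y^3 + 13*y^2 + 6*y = y*(y + 1)^2*(y + 6)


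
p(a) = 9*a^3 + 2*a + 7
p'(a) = 27*a^2 + 2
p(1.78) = 61.32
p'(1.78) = 87.55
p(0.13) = 7.28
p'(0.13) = 2.46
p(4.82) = 1024.46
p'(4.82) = 629.27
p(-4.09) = -616.94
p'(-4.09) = 453.66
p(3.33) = 345.99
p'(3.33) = 301.40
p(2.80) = 210.17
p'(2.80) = 213.68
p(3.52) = 406.57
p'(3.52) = 336.54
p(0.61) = 10.26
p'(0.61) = 12.05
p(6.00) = 1963.00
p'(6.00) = 974.00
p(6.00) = 1963.00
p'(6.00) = 974.00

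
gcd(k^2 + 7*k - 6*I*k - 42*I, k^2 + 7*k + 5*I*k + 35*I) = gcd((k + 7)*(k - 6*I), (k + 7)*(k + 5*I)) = k + 7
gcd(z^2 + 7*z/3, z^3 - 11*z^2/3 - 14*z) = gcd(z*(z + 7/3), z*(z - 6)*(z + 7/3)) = z^2 + 7*z/3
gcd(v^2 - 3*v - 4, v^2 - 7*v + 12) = v - 4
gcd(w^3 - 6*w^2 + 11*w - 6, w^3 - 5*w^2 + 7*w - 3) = w^2 - 4*w + 3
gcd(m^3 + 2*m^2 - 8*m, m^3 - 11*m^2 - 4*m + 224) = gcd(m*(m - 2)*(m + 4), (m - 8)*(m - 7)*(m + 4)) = m + 4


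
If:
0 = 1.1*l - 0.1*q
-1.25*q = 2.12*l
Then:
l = 0.00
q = 0.00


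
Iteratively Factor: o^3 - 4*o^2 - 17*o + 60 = (o - 5)*(o^2 + o - 12) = (o - 5)*(o + 4)*(o - 3)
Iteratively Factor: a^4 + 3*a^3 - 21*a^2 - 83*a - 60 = (a + 1)*(a^3 + 2*a^2 - 23*a - 60) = (a + 1)*(a + 3)*(a^2 - a - 20) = (a - 5)*(a + 1)*(a + 3)*(a + 4)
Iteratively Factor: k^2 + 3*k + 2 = (k + 2)*(k + 1)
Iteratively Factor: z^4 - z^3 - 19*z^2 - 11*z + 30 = (z - 5)*(z^3 + 4*z^2 + z - 6) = (z - 5)*(z + 2)*(z^2 + 2*z - 3) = (z - 5)*(z - 1)*(z + 2)*(z + 3)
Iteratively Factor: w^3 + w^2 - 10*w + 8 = (w - 2)*(w^2 + 3*w - 4) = (w - 2)*(w + 4)*(w - 1)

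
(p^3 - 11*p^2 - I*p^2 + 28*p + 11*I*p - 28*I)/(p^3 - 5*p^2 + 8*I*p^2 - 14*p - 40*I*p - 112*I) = (p^2 + p*(-4 - I) + 4*I)/(p^2 + p*(2 + 8*I) + 16*I)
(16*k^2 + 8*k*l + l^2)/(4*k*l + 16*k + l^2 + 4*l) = (4*k + l)/(l + 4)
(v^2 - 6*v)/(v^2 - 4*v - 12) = v/(v + 2)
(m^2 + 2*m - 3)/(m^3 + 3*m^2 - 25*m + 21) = (m + 3)/(m^2 + 4*m - 21)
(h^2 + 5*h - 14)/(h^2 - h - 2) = (h + 7)/(h + 1)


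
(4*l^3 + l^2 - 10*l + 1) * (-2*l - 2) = -8*l^4 - 10*l^3 + 18*l^2 + 18*l - 2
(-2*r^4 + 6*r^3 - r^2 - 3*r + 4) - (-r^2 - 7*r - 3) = -2*r^4 + 6*r^3 + 4*r + 7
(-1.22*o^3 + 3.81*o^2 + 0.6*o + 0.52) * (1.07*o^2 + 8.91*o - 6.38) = -1.3054*o^5 - 6.7935*o^4 + 42.3727*o^3 - 18.4054*o^2 + 0.805200000000001*o - 3.3176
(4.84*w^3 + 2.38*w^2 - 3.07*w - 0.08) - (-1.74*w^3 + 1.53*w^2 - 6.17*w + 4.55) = 6.58*w^3 + 0.85*w^2 + 3.1*w - 4.63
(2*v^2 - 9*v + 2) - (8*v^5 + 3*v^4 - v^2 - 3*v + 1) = -8*v^5 - 3*v^4 + 3*v^2 - 6*v + 1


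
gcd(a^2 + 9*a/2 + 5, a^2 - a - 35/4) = a + 5/2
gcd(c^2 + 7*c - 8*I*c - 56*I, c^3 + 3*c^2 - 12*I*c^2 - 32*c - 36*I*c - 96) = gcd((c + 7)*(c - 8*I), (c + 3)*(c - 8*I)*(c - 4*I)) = c - 8*I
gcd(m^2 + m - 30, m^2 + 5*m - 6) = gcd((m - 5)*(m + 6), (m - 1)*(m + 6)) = m + 6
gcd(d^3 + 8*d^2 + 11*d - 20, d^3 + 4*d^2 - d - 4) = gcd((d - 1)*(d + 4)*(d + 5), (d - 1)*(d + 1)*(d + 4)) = d^2 + 3*d - 4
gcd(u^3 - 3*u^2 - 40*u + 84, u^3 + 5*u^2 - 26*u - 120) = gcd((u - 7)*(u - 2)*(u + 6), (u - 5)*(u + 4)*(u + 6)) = u + 6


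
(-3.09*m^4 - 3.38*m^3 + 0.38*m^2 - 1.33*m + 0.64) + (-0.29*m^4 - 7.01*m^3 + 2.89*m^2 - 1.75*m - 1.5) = -3.38*m^4 - 10.39*m^3 + 3.27*m^2 - 3.08*m - 0.86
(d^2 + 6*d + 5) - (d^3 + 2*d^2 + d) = -d^3 - d^2 + 5*d + 5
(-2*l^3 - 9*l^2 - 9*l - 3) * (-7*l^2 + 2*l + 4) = 14*l^5 + 59*l^4 + 37*l^3 - 33*l^2 - 42*l - 12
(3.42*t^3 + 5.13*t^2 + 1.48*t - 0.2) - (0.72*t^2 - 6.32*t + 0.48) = 3.42*t^3 + 4.41*t^2 + 7.8*t - 0.68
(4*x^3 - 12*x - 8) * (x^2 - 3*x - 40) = 4*x^5 - 12*x^4 - 172*x^3 + 28*x^2 + 504*x + 320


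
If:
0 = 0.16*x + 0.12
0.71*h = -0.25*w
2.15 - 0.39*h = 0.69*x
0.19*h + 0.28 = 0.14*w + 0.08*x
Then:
No Solution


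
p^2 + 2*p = p*(p + 2)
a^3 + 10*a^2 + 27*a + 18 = (a + 1)*(a + 3)*(a + 6)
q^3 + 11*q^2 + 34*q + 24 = (q + 1)*(q + 4)*(q + 6)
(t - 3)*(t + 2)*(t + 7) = t^3 + 6*t^2 - 13*t - 42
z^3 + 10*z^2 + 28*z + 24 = (z + 2)^2*(z + 6)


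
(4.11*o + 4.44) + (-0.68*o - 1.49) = 3.43*o + 2.95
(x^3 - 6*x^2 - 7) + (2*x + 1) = x^3 - 6*x^2 + 2*x - 6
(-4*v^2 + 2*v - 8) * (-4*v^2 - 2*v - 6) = 16*v^4 + 52*v^2 + 4*v + 48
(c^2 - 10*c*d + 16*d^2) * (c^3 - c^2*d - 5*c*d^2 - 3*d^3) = c^5 - 11*c^4*d + 21*c^3*d^2 + 31*c^2*d^3 - 50*c*d^4 - 48*d^5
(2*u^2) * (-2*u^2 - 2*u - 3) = -4*u^4 - 4*u^3 - 6*u^2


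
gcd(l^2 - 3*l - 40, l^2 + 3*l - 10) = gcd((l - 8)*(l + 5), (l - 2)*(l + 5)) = l + 5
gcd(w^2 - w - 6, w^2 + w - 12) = w - 3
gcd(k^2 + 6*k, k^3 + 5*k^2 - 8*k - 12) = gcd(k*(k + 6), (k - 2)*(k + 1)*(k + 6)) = k + 6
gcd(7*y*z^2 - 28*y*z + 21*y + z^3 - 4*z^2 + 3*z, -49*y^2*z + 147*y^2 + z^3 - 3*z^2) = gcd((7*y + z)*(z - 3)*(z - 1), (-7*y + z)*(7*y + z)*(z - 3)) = 7*y*z - 21*y + z^2 - 3*z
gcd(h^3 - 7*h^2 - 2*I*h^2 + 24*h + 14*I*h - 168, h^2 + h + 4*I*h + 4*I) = h + 4*I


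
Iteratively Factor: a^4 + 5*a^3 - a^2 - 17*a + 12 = (a + 3)*(a^3 + 2*a^2 - 7*a + 4) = (a + 3)*(a + 4)*(a^2 - 2*a + 1) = (a - 1)*(a + 3)*(a + 4)*(a - 1)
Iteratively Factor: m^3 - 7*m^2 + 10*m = (m)*(m^2 - 7*m + 10) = m*(m - 5)*(m - 2)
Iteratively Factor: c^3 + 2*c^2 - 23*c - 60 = (c + 4)*(c^2 - 2*c - 15) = (c - 5)*(c + 4)*(c + 3)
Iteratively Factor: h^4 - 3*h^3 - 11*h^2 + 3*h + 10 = (h + 2)*(h^3 - 5*h^2 - h + 5) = (h + 1)*(h + 2)*(h^2 - 6*h + 5) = (h - 1)*(h + 1)*(h + 2)*(h - 5)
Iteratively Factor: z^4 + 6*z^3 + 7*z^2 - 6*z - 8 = (z - 1)*(z^3 + 7*z^2 + 14*z + 8) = (z - 1)*(z + 1)*(z^2 + 6*z + 8) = (z - 1)*(z + 1)*(z + 4)*(z + 2)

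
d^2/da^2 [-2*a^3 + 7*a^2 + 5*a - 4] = 14 - 12*a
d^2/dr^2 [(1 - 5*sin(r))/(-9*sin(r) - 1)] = 14*(9*sin(r)^2 - sin(r) - 18)/(9*sin(r) + 1)^3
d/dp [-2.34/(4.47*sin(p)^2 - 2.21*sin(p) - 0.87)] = (20.9196*sin(p) - 5.1714)*cos(p)/(-4.47*sin(p)^2 + 2.21*sin(p) + 0.87)^2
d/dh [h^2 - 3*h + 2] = 2*h - 3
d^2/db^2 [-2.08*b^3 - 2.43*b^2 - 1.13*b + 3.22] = -12.48*b - 4.86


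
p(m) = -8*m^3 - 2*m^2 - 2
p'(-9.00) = -1908.00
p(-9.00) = 5668.00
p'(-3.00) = -204.00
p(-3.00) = 196.00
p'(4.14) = -427.91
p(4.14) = -603.94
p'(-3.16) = -227.01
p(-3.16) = 230.46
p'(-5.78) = -778.68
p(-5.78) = 1475.99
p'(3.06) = -236.97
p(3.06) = -249.95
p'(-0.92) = -16.63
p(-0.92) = 2.54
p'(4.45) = -493.06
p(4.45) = -746.57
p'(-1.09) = -24.15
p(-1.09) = 5.98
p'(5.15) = -657.14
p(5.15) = -1147.77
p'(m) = -24*m^2 - 4*m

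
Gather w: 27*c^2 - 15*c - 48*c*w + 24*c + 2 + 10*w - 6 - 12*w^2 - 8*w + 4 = 27*c^2 + 9*c - 12*w^2 + w*(2 - 48*c)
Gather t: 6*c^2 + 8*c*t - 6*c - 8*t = 6*c^2 - 6*c + t*(8*c - 8)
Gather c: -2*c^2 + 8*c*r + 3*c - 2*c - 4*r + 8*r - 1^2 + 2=-2*c^2 + c*(8*r + 1) + 4*r + 1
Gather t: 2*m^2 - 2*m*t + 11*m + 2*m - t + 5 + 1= 2*m^2 + 13*m + t*(-2*m - 1) + 6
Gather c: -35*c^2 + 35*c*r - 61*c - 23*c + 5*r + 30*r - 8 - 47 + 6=-35*c^2 + c*(35*r - 84) + 35*r - 49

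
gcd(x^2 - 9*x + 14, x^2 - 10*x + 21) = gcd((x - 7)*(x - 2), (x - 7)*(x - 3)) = x - 7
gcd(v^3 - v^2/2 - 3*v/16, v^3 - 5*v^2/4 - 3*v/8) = v^2 + v/4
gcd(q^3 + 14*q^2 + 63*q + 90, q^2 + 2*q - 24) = q + 6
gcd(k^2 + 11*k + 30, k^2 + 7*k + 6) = k + 6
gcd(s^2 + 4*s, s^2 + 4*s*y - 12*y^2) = 1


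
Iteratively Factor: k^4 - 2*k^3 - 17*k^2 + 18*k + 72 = (k + 3)*(k^3 - 5*k^2 - 2*k + 24) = (k + 2)*(k + 3)*(k^2 - 7*k + 12) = (k - 4)*(k + 2)*(k + 3)*(k - 3)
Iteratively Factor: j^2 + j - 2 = (j + 2)*(j - 1)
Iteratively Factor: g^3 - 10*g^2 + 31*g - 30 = (g - 2)*(g^2 - 8*g + 15) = (g - 3)*(g - 2)*(g - 5)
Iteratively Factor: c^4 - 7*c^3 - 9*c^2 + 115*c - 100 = (c - 5)*(c^3 - 2*c^2 - 19*c + 20) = (c - 5)^2*(c^2 + 3*c - 4) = (c - 5)^2*(c - 1)*(c + 4)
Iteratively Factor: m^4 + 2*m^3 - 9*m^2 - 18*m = (m + 2)*(m^3 - 9*m) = (m + 2)*(m + 3)*(m^2 - 3*m) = (m - 3)*(m + 2)*(m + 3)*(m)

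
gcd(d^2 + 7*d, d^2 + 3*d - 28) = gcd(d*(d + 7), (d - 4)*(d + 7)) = d + 7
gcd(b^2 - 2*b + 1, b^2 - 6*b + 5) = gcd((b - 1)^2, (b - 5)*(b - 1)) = b - 1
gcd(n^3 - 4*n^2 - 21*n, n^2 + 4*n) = n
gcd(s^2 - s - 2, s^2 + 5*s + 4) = s + 1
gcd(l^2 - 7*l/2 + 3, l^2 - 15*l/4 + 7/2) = l - 2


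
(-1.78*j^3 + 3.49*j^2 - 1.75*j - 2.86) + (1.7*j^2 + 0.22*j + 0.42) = -1.78*j^3 + 5.19*j^2 - 1.53*j - 2.44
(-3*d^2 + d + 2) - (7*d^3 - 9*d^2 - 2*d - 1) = -7*d^3 + 6*d^2 + 3*d + 3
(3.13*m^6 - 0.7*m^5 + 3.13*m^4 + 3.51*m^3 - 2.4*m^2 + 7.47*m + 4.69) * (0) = 0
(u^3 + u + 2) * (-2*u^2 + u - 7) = -2*u^5 + u^4 - 9*u^3 - 3*u^2 - 5*u - 14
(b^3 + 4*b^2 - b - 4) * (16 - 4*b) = -4*b^4 + 68*b^2 - 64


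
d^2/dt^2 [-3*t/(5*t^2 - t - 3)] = 6*(t*(10*t - 1)^2 + (15*t - 1)*(-5*t^2 + t + 3))/(-5*t^2 + t + 3)^3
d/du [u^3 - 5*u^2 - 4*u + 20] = 3*u^2 - 10*u - 4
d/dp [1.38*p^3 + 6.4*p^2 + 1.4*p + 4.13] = 4.14*p^2 + 12.8*p + 1.4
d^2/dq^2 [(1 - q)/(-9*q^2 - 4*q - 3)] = 2*((5 - 27*q)*(9*q^2 + 4*q + 3) + 4*(q - 1)*(9*q + 2)^2)/(9*q^2 + 4*q + 3)^3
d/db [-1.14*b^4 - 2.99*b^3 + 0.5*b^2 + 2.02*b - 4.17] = -4.56*b^3 - 8.97*b^2 + 1.0*b + 2.02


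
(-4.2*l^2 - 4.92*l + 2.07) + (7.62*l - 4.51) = -4.2*l^2 + 2.7*l - 2.44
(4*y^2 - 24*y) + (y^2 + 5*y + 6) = 5*y^2 - 19*y + 6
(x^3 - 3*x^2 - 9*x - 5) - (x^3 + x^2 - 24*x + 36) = -4*x^2 + 15*x - 41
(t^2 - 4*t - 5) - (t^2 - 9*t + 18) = 5*t - 23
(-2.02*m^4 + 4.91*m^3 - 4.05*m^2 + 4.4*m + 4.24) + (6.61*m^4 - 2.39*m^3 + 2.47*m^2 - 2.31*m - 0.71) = 4.59*m^4 + 2.52*m^3 - 1.58*m^2 + 2.09*m + 3.53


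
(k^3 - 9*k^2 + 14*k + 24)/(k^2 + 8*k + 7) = (k^2 - 10*k + 24)/(k + 7)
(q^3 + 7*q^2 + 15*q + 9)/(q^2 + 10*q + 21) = (q^2 + 4*q + 3)/(q + 7)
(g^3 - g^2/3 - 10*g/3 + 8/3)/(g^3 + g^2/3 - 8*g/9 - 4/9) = 3*(3*g^2 + 2*g - 8)/(9*g^2 + 12*g + 4)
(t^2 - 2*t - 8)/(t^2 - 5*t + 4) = (t + 2)/(t - 1)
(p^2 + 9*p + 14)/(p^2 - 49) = (p + 2)/(p - 7)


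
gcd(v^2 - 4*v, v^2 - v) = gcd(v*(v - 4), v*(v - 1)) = v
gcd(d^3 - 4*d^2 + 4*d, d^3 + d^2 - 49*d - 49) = 1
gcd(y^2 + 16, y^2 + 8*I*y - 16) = y + 4*I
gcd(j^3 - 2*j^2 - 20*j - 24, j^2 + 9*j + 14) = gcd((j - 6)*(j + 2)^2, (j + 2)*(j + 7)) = j + 2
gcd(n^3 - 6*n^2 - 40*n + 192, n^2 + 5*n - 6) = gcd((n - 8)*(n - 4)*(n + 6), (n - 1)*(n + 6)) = n + 6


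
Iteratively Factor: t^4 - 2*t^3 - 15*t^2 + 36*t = (t - 3)*(t^3 + t^2 - 12*t) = (t - 3)^2*(t^2 + 4*t) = t*(t - 3)^2*(t + 4)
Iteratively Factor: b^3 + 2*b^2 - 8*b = (b)*(b^2 + 2*b - 8) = b*(b - 2)*(b + 4)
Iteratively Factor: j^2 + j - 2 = (j + 2)*(j - 1)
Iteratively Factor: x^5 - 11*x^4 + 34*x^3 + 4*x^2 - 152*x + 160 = (x - 2)*(x^4 - 9*x^3 + 16*x^2 + 36*x - 80) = (x - 5)*(x - 2)*(x^3 - 4*x^2 - 4*x + 16) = (x - 5)*(x - 4)*(x - 2)*(x^2 - 4) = (x - 5)*(x - 4)*(x - 2)^2*(x + 2)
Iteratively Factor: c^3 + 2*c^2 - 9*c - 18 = (c + 3)*(c^2 - c - 6) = (c + 2)*(c + 3)*(c - 3)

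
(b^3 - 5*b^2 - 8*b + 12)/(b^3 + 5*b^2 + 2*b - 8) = (b - 6)/(b + 4)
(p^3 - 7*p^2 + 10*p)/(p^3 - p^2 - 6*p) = (-p^2 + 7*p - 10)/(-p^2 + p + 6)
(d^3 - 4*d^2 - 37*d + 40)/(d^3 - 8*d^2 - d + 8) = (d + 5)/(d + 1)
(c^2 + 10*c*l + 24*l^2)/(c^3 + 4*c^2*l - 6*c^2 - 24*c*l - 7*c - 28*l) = (c + 6*l)/(c^2 - 6*c - 7)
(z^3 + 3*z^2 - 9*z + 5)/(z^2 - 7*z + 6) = (z^2 + 4*z - 5)/(z - 6)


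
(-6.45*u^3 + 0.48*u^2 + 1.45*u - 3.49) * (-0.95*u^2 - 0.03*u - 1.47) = 6.1275*u^5 - 0.2625*u^4 + 8.0896*u^3 + 2.5664*u^2 - 2.0268*u + 5.1303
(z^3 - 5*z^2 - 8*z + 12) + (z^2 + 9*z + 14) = z^3 - 4*z^2 + z + 26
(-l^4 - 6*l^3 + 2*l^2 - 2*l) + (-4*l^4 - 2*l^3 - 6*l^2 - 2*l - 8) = -5*l^4 - 8*l^3 - 4*l^2 - 4*l - 8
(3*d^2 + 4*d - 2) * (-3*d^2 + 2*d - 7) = -9*d^4 - 6*d^3 - 7*d^2 - 32*d + 14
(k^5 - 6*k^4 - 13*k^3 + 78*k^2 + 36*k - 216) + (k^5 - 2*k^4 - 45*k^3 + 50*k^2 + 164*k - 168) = 2*k^5 - 8*k^4 - 58*k^3 + 128*k^2 + 200*k - 384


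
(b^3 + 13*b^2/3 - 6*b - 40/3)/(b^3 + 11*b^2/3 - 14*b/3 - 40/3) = (3*b^2 + 19*b + 20)/(3*b^2 + 17*b + 20)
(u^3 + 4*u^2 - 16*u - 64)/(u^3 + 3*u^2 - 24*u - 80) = (u - 4)/(u - 5)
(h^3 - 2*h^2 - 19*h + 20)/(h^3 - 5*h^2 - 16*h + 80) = (h - 1)/(h - 4)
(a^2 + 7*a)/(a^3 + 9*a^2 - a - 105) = a/(a^2 + 2*a - 15)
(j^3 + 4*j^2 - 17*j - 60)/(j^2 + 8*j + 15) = j - 4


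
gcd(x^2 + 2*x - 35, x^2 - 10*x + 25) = x - 5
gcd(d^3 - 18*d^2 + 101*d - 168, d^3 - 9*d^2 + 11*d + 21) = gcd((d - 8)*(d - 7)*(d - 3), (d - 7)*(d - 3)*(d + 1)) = d^2 - 10*d + 21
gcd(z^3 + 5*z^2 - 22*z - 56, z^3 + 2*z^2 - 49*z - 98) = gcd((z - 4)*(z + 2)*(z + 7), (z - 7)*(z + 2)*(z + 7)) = z^2 + 9*z + 14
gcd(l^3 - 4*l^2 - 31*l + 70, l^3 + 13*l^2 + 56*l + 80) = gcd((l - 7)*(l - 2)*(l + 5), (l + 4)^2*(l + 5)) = l + 5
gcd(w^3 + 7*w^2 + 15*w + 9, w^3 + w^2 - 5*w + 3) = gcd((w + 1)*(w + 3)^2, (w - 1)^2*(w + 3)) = w + 3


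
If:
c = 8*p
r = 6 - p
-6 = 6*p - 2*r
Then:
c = 6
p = 3/4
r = 21/4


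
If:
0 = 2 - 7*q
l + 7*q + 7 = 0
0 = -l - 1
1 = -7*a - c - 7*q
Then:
No Solution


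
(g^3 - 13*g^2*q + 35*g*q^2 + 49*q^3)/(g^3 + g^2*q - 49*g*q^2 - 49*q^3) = (g - 7*q)/(g + 7*q)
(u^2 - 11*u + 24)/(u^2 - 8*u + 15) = (u - 8)/(u - 5)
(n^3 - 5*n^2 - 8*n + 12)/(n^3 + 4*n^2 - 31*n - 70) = (n^2 - 7*n + 6)/(n^2 + 2*n - 35)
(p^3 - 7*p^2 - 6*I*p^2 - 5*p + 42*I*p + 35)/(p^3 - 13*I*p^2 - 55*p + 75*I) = (p^2 - p*(7 + I) + 7*I)/(p^2 - 8*I*p - 15)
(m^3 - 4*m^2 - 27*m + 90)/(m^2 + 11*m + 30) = (m^2 - 9*m + 18)/(m + 6)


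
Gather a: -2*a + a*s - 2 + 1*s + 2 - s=a*(s - 2)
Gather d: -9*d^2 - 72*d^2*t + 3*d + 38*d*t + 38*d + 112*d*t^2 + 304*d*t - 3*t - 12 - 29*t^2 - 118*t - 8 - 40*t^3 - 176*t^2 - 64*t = d^2*(-72*t - 9) + d*(112*t^2 + 342*t + 41) - 40*t^3 - 205*t^2 - 185*t - 20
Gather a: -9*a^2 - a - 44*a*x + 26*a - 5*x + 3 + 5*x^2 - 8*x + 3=-9*a^2 + a*(25 - 44*x) + 5*x^2 - 13*x + 6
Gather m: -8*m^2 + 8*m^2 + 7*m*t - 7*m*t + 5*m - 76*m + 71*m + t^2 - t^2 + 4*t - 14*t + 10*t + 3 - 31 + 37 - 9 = 0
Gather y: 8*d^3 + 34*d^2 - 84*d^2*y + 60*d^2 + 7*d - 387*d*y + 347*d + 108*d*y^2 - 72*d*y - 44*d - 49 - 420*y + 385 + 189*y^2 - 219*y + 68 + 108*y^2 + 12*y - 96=8*d^3 + 94*d^2 + 310*d + y^2*(108*d + 297) + y*(-84*d^2 - 459*d - 627) + 308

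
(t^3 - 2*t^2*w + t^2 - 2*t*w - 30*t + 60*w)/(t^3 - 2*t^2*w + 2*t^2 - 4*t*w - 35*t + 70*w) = (t + 6)/(t + 7)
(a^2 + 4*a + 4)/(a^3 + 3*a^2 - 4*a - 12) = (a + 2)/(a^2 + a - 6)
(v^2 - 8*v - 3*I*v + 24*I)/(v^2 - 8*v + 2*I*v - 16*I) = (v - 3*I)/(v + 2*I)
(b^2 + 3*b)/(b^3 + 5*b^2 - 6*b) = (b + 3)/(b^2 + 5*b - 6)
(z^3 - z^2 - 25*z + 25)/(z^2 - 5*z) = z + 4 - 5/z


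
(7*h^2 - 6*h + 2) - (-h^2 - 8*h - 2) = 8*h^2 + 2*h + 4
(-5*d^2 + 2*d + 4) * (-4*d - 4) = 20*d^3 + 12*d^2 - 24*d - 16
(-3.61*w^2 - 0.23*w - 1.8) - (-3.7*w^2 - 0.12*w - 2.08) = 0.0900000000000003*w^2 - 0.11*w + 0.28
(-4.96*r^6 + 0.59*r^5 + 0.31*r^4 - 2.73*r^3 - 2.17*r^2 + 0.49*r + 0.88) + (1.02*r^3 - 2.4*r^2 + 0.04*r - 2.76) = -4.96*r^6 + 0.59*r^5 + 0.31*r^4 - 1.71*r^3 - 4.57*r^2 + 0.53*r - 1.88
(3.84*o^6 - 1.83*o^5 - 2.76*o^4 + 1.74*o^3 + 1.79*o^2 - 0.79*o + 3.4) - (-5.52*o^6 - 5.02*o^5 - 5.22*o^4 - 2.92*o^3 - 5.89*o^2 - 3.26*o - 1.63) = 9.36*o^6 + 3.19*o^5 + 2.46*o^4 + 4.66*o^3 + 7.68*o^2 + 2.47*o + 5.03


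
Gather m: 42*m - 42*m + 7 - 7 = 0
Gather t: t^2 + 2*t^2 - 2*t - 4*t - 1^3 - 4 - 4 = 3*t^2 - 6*t - 9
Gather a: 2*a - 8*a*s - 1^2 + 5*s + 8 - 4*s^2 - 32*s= a*(2 - 8*s) - 4*s^2 - 27*s + 7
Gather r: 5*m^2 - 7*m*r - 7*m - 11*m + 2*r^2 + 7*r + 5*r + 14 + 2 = 5*m^2 - 18*m + 2*r^2 + r*(12 - 7*m) + 16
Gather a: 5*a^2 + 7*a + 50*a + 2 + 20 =5*a^2 + 57*a + 22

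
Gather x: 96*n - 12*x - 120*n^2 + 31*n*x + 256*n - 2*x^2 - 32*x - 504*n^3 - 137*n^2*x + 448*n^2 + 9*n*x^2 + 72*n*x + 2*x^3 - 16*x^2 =-504*n^3 + 328*n^2 + 352*n + 2*x^3 + x^2*(9*n - 18) + x*(-137*n^2 + 103*n - 44)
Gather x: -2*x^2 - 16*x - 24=-2*x^2 - 16*x - 24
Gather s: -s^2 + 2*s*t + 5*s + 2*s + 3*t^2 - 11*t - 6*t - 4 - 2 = -s^2 + s*(2*t + 7) + 3*t^2 - 17*t - 6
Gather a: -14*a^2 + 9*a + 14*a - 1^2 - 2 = -14*a^2 + 23*a - 3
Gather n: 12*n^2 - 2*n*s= 12*n^2 - 2*n*s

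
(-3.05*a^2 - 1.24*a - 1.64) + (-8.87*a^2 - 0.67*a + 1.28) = -11.92*a^2 - 1.91*a - 0.36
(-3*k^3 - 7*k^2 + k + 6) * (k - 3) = -3*k^4 + 2*k^3 + 22*k^2 + 3*k - 18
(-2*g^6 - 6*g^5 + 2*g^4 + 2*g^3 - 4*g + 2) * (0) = 0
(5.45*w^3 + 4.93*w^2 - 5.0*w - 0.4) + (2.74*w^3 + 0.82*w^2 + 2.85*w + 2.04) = 8.19*w^3 + 5.75*w^2 - 2.15*w + 1.64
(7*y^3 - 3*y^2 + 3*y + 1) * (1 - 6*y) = -42*y^4 + 25*y^3 - 21*y^2 - 3*y + 1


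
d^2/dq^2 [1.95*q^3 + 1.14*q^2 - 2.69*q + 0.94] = 11.7*q + 2.28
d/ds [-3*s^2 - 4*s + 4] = -6*s - 4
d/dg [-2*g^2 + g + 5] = 1 - 4*g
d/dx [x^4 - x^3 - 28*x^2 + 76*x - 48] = 4*x^3 - 3*x^2 - 56*x + 76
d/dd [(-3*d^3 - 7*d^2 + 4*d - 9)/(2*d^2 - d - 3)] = (-6*d^4 + 6*d^3 + 26*d^2 + 78*d - 21)/(4*d^4 - 4*d^3 - 11*d^2 + 6*d + 9)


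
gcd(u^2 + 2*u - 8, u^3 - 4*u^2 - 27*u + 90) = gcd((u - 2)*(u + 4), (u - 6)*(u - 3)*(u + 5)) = 1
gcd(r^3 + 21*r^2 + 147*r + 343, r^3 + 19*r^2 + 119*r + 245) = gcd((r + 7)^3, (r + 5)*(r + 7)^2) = r^2 + 14*r + 49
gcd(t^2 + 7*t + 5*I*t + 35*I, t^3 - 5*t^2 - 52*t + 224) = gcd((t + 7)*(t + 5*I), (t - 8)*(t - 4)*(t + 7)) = t + 7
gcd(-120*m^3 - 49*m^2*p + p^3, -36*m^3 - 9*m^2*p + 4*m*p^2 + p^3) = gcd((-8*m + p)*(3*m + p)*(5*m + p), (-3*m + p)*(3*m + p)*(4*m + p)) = 3*m + p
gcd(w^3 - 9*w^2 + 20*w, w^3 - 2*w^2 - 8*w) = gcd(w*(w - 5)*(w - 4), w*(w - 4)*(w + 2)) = w^2 - 4*w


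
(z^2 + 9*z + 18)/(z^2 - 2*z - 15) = (z + 6)/(z - 5)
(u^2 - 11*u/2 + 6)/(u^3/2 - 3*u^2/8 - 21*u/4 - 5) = 4*(2*u - 3)/(4*u^2 + 13*u + 10)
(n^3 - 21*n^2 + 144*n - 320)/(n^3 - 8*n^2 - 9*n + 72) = (n^2 - 13*n + 40)/(n^2 - 9)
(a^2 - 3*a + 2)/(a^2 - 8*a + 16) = (a^2 - 3*a + 2)/(a^2 - 8*a + 16)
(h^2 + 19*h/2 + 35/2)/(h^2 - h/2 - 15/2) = (h + 7)/(h - 3)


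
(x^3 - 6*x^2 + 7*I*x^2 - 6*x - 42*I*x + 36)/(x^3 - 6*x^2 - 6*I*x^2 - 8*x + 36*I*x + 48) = (x^2 + 7*I*x - 6)/(x^2 - 6*I*x - 8)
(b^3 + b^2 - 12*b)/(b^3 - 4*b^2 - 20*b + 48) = b*(b - 3)/(b^2 - 8*b + 12)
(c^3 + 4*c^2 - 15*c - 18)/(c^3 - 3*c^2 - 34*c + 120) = (c^2 - 2*c - 3)/(c^2 - 9*c + 20)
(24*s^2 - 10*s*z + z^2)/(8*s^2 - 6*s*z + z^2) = (-6*s + z)/(-2*s + z)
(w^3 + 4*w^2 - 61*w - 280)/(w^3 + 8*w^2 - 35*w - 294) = (w^2 - 3*w - 40)/(w^2 + w - 42)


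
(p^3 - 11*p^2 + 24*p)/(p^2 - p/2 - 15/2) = 2*p*(p - 8)/(2*p + 5)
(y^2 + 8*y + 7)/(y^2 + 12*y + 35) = (y + 1)/(y + 5)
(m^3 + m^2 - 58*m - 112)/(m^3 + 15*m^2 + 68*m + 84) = (m - 8)/(m + 6)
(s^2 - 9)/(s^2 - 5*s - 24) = (s - 3)/(s - 8)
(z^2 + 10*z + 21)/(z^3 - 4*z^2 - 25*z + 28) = (z^2 + 10*z + 21)/(z^3 - 4*z^2 - 25*z + 28)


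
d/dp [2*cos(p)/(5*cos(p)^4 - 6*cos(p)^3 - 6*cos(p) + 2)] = 2*(15*(1 - cos(2*p))^2/4 - 9*cos(p) + 15*cos(2*p) - 3*cos(3*p) - 2)*sin(p)/(5*cos(p)^4 - 6*cos(p)^3 - 6*cos(p) + 2)^2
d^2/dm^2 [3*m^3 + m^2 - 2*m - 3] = 18*m + 2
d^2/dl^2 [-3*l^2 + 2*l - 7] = -6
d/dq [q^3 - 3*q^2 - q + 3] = 3*q^2 - 6*q - 1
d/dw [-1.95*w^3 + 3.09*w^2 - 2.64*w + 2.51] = -5.85*w^2 + 6.18*w - 2.64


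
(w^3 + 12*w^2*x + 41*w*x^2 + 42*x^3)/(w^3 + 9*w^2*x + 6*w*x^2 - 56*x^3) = (-w^2 - 5*w*x - 6*x^2)/(-w^2 - 2*w*x + 8*x^2)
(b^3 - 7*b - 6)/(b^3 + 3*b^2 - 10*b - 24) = (b + 1)/(b + 4)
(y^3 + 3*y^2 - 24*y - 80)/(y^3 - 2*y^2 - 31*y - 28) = (y^2 - y - 20)/(y^2 - 6*y - 7)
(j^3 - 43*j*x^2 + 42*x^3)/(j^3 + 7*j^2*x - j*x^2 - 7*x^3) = (j - 6*x)/(j + x)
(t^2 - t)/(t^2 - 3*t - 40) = t*(1 - t)/(-t^2 + 3*t + 40)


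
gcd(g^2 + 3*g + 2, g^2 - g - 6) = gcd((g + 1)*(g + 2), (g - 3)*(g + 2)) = g + 2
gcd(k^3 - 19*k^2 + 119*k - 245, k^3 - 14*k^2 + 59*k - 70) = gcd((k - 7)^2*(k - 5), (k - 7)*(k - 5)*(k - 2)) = k^2 - 12*k + 35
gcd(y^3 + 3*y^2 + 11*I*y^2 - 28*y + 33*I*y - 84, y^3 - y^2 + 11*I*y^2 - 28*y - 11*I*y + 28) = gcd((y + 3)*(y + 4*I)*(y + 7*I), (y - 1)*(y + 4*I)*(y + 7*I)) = y^2 + 11*I*y - 28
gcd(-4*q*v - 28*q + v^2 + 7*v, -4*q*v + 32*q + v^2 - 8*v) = 4*q - v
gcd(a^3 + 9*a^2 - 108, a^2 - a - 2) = 1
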